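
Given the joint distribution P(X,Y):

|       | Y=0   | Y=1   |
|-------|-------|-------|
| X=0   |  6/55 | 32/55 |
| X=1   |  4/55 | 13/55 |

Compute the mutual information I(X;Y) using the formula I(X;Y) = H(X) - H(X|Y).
0.0060 bits

I(X;Y) = H(X) - H(X|Y)

Marginal of X (row sums):
  P(X=0) = 6/55 + 32/55 = 38/55
  P(X=1) = 4/55 + 13/55 = 17/55
H(X) = -[(38/55)·log₂(38/55) + (17/55)·log₂(17/55)]
  = 0.36855 + 0.52357 = 0.89212 bits

Marginal of Y (column sums):
  P(Y=0) = 6/55 + 4/55 = 2/11
  P(Y=1) = 32/55 + 13/55 = 9/11
H(X|Y) = Σ_y P(y)·H(X|Y=y):
  Y=0: P(Y=0) = 2/11, P(X|Y=0) = (3/5, 2/5) → H(X|Y=0) = 0.97095
  Y=1: P(Y=1) = 9/11, P(X|Y=1) = (32/45, 13/45) → H(X|Y=1) = 0.86728
H(X|Y) = (2/11)·0.97095 + (9/11)·0.86728 = 0.88613 bits

I(X;Y) = H(X) - H(X|Y) = 0.89212 - 0.88613 = 0.0060 bits

Cross-check via I(X;Y) = H(X) + H(Y) - H(X,Y): computing H(Y) from the column sums and H(X,Y) from the 4 cells in the same way gives H(Y) = 0.68404 bits and H(X,Y) = 1.57017 bits, so
I(X;Y) = 0.89212 + 0.68404 - 1.57017 = 0.0060 bits ✓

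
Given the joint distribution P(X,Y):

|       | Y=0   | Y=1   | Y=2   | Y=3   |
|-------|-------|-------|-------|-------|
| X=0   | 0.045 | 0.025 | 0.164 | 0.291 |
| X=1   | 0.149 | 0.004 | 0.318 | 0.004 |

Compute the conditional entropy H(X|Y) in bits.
0.6448 bits

H(X|Y) = H(X,Y) - H(Y)

H(X,Y) = -Σ_{x,y} P(x,y) log₂ P(x,y). Per-cell terms -P(x,y)·log₂P(x,y):
  X=0: 0.20133, 0.13305, 0.42775, 0.51824
  X=1: 0.40925, 0.03186, 0.52562, 0.03186
Sum of the 8 terms: H(X,Y) = 2.2790 bits

Marginal of Y (column sums):
  P(Y=0) = 0.045 + 0.149 = 0.194
  P(Y=1) = 0.025 + 0.004 = 0.029
  P(Y=2) = 0.164 + 0.318 = 0.482
  P(Y=3) = 0.291 + 0.004 = 0.295
H(Y) = -[0.194·log₂(0.194) + 0.029·log₂(0.029) + 0.482·log₂(0.482) + 0.295·log₂(0.295)]
  = 0.45898 + 0.14813 + 0.50750 + 0.51956 = 1.6342 bits

H(X|Y) = H(X,Y) - H(Y) = 2.2790 - 1.6342 = 0.6448 bits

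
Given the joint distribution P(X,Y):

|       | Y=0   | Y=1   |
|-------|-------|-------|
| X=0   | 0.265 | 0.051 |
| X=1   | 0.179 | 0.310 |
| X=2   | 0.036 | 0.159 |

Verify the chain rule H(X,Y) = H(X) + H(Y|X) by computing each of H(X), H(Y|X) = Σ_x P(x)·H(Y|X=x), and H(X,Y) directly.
H(X) = 1.4898 bits, H(Y|X) = 0.7994 bits, H(X,Y) = 2.2892 bits

Marginal of X (row sums):
  P(X=0) = 0.265 + 0.051 = 0.316
  P(X=1) = 0.179 + 0.310 = 0.489
  P(X=2) = 0.036 + 0.159 = 0.195
H(X) = -[0.316·log₂(0.316) + 0.489·log₂(0.489) + 0.195·log₂(0.195)]
  = 0.52519 + 0.50469 + 0.45990 = 1.4898 bits

H(Y|X) = Σ_x P(x)·H(Y|X=x):
  X=0: P(X=0) = 0.316, P(Y|X=0) = (265/316, 51/316) → H(Y|X=0) = 0.63763
  X=1: P(X=1) = 0.489, P(Y|X=1) = (179/489, 310/489) → H(Y|X=1) = 0.94759
  X=2: P(X=2) = 0.195, P(Y|X=2) = (12/65, 53/65) → H(Y|X=2) = 0.69007
H(Y|X) = 0.316·0.63763 + 0.489·0.94759 + 0.195·0.69007 = 0.7994 bits

H(X,Y) = -Σ_{x,y} P(x,y) log₂ P(x,y). Per-cell terms -P(x,y)·log₂P(x,y):
  X=0: 0.50772, 0.21896
  X=1: 0.44427, 0.52379
  X=2: 0.17265, 0.42181
Sum of the 6 terms: H(X,Y) = 2.2892 bits

Chain rule check:
  H(X) + H(Y|X) = 1.4898 + 0.7994 = 2.2892 bits
  H(X,Y) = 2.2892 bits
✓ Chain rule verified.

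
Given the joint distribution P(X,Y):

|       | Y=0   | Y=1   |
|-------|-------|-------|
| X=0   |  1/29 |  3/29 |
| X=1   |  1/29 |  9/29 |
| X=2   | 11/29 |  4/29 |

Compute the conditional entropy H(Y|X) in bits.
0.7064 bits

H(Y|X) = H(X,Y) - H(X)

H(X,Y) = -Σ_{x,y} P(x,y) log₂ P(x,y). Per-cell terms -P(x,y)·log₂P(x,y):
  X=0: 0.1675, 0.3386
  X=1: 0.1675, 0.5239
  X=2: 0.5305, 0.3942
Sum of the 6 terms: H(X,Y) = 2.1222 bits

Marginal of X (row sums):
  P(X=0) = 1/29 + 3/29 = 4/29
  P(X=1) = 1/29 + 9/29 = 10/29
  P(X=2) = 11/29 + 4/29 = 15/29
H(X) = -[(4/29)·log₂(4/29) + (10/29)·log₂(10/29) + (15/29)·log₂(15/29)]
  = 0.3942 + 0.5297 + 0.4919 = 1.4158 bits

H(Y|X) = H(X,Y) - H(X) = 2.1222 - 1.4158 = 0.7064 bits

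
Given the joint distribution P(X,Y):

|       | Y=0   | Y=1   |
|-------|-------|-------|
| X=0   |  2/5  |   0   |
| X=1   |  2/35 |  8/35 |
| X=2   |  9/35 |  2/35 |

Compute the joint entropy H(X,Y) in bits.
1.9912 bits

H(X,Y) = -Σ_{x,y} P(x,y) log₂ P(x,y). Per-cell terms -P(x,y)·log₂P(x,y):
  X=0: 0.52877, 0.00000
  X=1: 0.23596, 0.48669
  X=2: 0.50383, 0.23596
  (cells with P = 0 contribute 0)
Sum of the 6 terms: H(X,Y) = 1.9912 bits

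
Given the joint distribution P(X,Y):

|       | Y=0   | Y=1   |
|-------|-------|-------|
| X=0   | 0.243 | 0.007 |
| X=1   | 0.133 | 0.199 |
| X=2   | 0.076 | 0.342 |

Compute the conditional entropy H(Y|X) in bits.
0.6545 bits

H(Y|X) = H(X,Y) - H(X)

H(X,Y) = -Σ_{x,y} P(x,y) log₂ P(x,y). Per-cell terms -P(x,y)·log₂P(x,y):
  X=0: 0.4959561, 0.0501090
  X=1: 0.3870967, 0.4635028
  X=2: 0.2825571, 0.5293927
Sum of the 6 terms: H(X,Y) = 2.208614 bits

Marginal of X (row sums):
  P(X=0) = 0.243 + 0.007 = 0.250
  P(X=1) = 0.133 + 0.199 = 0.332
  P(X=2) = 0.076 + 0.342 = 0.418
H(X) = -[0.250·log₂(0.250) + 0.332·log₂(0.332) + 0.418·log₂(0.418)]
  = 0.5000000 + 0.5281273 + 0.5260217 = 1.554149 bits

H(Y|X) = H(X,Y) - H(X) = 2.208614 - 1.554149 = 0.6545 bits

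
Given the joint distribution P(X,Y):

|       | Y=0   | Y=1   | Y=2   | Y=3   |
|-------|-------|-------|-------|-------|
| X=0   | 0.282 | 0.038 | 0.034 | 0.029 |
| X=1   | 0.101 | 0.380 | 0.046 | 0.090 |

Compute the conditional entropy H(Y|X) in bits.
1.4296 bits

H(Y|X) = H(X,Y) - H(X)

H(X,Y) = -Σ_{x,y} P(x,y) log₂ P(x,y). Per-cell terms -P(x,y)·log₂P(x,y):
  X=0: 0.5149977, 0.1792786, 0.1658629, 0.1481263
  X=1: 0.3340649, 0.5304529, 0.2043422, 0.3126538
Sum of the 8 terms: H(X,Y) = 2.389779 bits

Marginal of X (row sums):
  P(X=0) = 0.282 + 0.038 + 0.034 + 0.029 = 0.383
  P(X=1) = 0.101 + 0.380 + 0.046 + 0.090 = 0.617
H(X) = -[0.383·log₂(0.383) + 0.617·log₂(0.617)]
  = 0.5302956 + 0.4298377 = 0.960133 bits

H(Y|X) = H(X,Y) - H(X) = 2.389779 - 0.960133 = 1.4296 bits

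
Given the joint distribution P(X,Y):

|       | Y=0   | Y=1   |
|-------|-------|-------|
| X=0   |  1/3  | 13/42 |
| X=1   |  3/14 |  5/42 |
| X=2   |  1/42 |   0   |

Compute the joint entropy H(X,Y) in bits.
2.0221 bits

H(X,Y) = -Σ_{x,y} P(x,y) log₂ P(x,y). Per-cell terms -P(x,y)·log₂P(x,y):
  X=0: 0.5283, 0.5237
  X=1: 0.4762, 0.3655
  X=2: 0.1284, 0.0000
  (cells with P = 0 contribute 0)
Sum of the 6 terms: H(X,Y) = 2.0221 bits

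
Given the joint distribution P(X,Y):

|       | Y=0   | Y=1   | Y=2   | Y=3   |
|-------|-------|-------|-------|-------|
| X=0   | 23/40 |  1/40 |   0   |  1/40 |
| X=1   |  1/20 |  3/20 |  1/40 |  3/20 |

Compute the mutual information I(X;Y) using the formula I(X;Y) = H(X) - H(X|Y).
0.4960 bits

I(X;Y) = H(X) - H(X|Y)

Marginal of X (row sums):
  P(X=0) = 23/40 + 1/40 + 0 + 1/40 = 5/8
  P(X=1) = 1/20 + 3/20 + 1/40 + 3/20 = 3/8
H(X) = -[(5/8)·log₂(5/8) + (3/8)·log₂(3/8)]
  = 0.42379 + 0.53064 = 0.95443 bits

Marginal of Y (column sums):
  P(Y=0) = 23/40 + 1/20 = 5/8
  P(Y=1) = 1/40 + 3/20 = 7/40
  P(Y=2) = 0 + 1/40 = 1/40
  P(Y=3) = 1/40 + 3/20 = 7/40
H(X|Y) = Σ_y P(y)·H(X|Y=y):
  Y=0: P(Y=0) = 5/8, P(X|Y=0) = (23/25, 2/25) → H(X|Y=0) = 0.40218
  Y=1: P(Y=1) = 7/40, P(X|Y=1) = (1/7, 6/7) → H(X|Y=1) = 0.59167
  Y=2: P(Y=2) = 1/40, P(X|Y=2) = (0, 1) → H(X|Y=2) = 0.00000
  Y=3: P(Y=3) = 7/40, P(X|Y=3) = (1/7, 6/7) → H(X|Y=3) = 0.59167
H(X|Y) = (5/8)·0.40218 + (7/40)·0.59167 + (1/40)·0.00000 + (7/40)·0.59167 = 0.45845 bits

I(X;Y) = H(X) - H(X|Y) = 0.95443 - 0.45845 = 0.4960 bits

Cross-check via I(X;Y) = H(X) + H(Y) - H(X,Y): computing H(Y) from the column sums and H(X,Y) from the 8 cells in the same way gives H(Y) = 1.43694 bits and H(X,Y) = 1.89539 bits, so
I(X;Y) = 0.95443 + 1.43694 - 1.89539 = 0.4960 bits ✓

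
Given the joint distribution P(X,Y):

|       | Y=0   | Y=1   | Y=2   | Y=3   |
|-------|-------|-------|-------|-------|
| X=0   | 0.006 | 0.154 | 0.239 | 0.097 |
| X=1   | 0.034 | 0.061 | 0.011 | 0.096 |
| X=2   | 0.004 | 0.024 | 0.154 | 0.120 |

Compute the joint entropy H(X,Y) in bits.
3.0318 bits

H(X,Y) = -Σ_{x,y} P(x,y) log₂ P(x,y). Per-cell terms -P(x,y)·log₂P(x,y):
  X=0: 0.0443, 0.4156, 0.4935, 0.3265
  X=1: 0.1659, 0.2461, 0.0716, 0.3246
  X=2: 0.0319, 0.1291, 0.4156, 0.3671
Sum of the 12 terms: H(X,Y) = 3.0318 bits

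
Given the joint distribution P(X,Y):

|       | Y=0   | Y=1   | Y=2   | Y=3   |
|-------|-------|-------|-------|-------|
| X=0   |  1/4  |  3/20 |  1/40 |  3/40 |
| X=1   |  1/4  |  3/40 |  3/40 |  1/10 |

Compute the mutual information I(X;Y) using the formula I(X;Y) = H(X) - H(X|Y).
0.0398 bits

I(X;Y) = H(X) - H(X|Y)

Marginal of X (row sums):
  P(X=0) = 1/4 + 3/20 + 1/40 + 3/40 = 1/2
  P(X=1) = 1/4 + 3/40 + 3/40 + 1/10 = 1/2
H(X) = -[(1/2)·log₂(1/2) + (1/2)·log₂(1/2)]
  = 0.5000 + 0.5000 = 1.0000 bits

Marginal of Y (column sums):
  P(Y=0) = 1/4 + 1/4 = 1/2
  P(Y=1) = 3/20 + 3/40 = 9/40
  P(Y=2) = 1/40 + 3/40 = 1/10
  P(Y=3) = 3/40 + 1/10 = 7/40
H(X|Y) = Σ_y P(y)·H(X|Y=y):
  Y=0: P(Y=0) = 1/2, P(X|Y=0) = (1/2, 1/2) → H(X|Y=0) = 1.0000
  Y=1: P(Y=1) = 9/40, P(X|Y=1) = (2/3, 1/3) → H(X|Y=1) = 0.9183
  Y=2: P(Y=2) = 1/10, P(X|Y=2) = (1/4, 3/4) → H(X|Y=2) = 0.8113
  Y=3: P(Y=3) = 7/40, P(X|Y=3) = (3/7, 4/7) → H(X|Y=3) = 0.9852
H(X|Y) = (1/2)·1.0000 + (9/40)·0.9183 + (1/10)·0.8113 + (7/40)·0.9852 = 0.9602 bits

I(X;Y) = H(X) - H(X|Y) = 1.0000 - 0.9602 = 0.0398 bits

Cross-check via I(X;Y) = H(X) + H(Y) - H(X,Y): computing H(Y) from the column sums and H(X,Y) from the 8 cells in the same way gives H(Y) = 1.7564 bits and H(X,Y) = 2.7166 bits, so
I(X;Y) = 1.0000 + 1.7564 - 2.7166 = 0.0398 bits ✓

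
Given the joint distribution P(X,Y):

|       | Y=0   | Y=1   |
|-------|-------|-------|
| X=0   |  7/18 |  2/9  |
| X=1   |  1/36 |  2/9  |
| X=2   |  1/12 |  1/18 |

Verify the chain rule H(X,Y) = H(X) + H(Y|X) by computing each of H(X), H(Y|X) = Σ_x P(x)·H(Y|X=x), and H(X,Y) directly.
H(X) = 1.3297 bits, H(Y|X) = 0.8386 bits, H(X,Y) = 2.1683 bits

Marginal of X (row sums):
  P(X=0) = 7/18 + 2/9 = 11/18
  P(X=1) = 1/36 + 2/9 = 1/4
  P(X=2) = 1/12 + 1/18 = 5/36
H(X) = -[(11/18)·log₂(11/18) + (1/4)·log₂(1/4) + (5/36)·log₂(5/36)]
  = 0.434190 + 0.500000 + 0.395555 = 1.3297 bits

H(Y|X) = Σ_x P(x)·H(Y|X=x):
  X=0: P(X=0) = 11/18, P(Y|X=0) = (7/11, 4/11) → H(Y|X=0) = 0.945660
  X=1: P(X=1) = 1/4, P(Y|X=1) = (1/9, 8/9) → H(Y|X=1) = 0.503258
  X=2: P(X=2) = 5/36, P(Y|X=2) = (3/5, 2/5) → H(Y|X=2) = 0.970951
H(Y|X) = (11/18)·0.945660 + (1/4)·0.503258 + (5/36)·0.970951 = 0.8386 bits

H(X,Y) = -Σ_{x,y} P(x,y) log₂ P(x,y). Per-cell terms -P(x,y)·log₂P(x,y):
  X=0: 0.529888, 0.482206
  X=1: 0.143609, 0.482206
  X=2: 0.298747, 0.231663
Sum of the 6 terms: H(X,Y) = 2.1683 bits

Chain rule check:
  H(X) + H(Y|X) = 1.3297 + 0.8386 = 2.1683 bits
  H(X,Y) = 2.1683 bits
✓ Chain rule verified.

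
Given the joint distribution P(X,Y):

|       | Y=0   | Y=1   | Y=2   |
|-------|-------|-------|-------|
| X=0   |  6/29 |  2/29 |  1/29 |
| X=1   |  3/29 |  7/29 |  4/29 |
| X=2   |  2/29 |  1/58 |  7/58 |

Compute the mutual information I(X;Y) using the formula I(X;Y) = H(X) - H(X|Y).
0.2113 bits

I(X;Y) = H(X) - H(X|Y)

Marginal of X (row sums):
  P(X=0) = 6/29 + 2/29 + 1/29 = 9/29
  P(X=1) = 3/29 + 7/29 + 4/29 = 14/29
  P(X=2) = 2/29 + 1/58 + 7/58 = 6/29
H(X) = -[(9/29)·log₂(9/29) + (14/29)·log₂(14/29) + (6/29)·log₂(6/29)]
  = 0.52388 + 0.50720 + 0.47028 = 1.50136 bits

Marginal of Y (column sums):
  P(Y=0) = 6/29 + 3/29 + 2/29 = 11/29
  P(Y=1) = 2/29 + 7/29 + 1/58 = 19/58
  P(Y=2) = 1/29 + 4/29 + 7/58 = 17/58
H(X|Y) = Σ_y P(y)·H(X|Y=y):
  Y=0: P(Y=0) = 11/29, P(X|Y=0) = (6/11, 3/11, 2/11) → H(X|Y=0) = 1.43537
  Y=1: P(Y=1) = 19/58, P(X|Y=1) = (4/19, 14/19, 1/19) → H(X|Y=1) = 1.02146
  Y=2: P(Y=2) = 17/58, P(X|Y=2) = (2/17, 8/17, 7/17) → H(X|Y=2) = 1.40208
H(X|Y) = (11/29)·1.43537 + (19/58)·1.02146 + (17/58)·1.40208 = 1.29002 bits

I(X;Y) = H(X) - H(X|Y) = 1.50136 - 1.29002 = 0.2113 bits

Cross-check via I(X;Y) = H(X) + H(Y) - H(X,Y): computing H(Y) from the column sums and H(X,Y) from the 9 cells in the same way gives H(Y) = 1.57686 bits and H(X,Y) = 2.86688 bits, so
I(X;Y) = 1.50136 + 1.57686 - 2.86688 = 0.2113 bits ✓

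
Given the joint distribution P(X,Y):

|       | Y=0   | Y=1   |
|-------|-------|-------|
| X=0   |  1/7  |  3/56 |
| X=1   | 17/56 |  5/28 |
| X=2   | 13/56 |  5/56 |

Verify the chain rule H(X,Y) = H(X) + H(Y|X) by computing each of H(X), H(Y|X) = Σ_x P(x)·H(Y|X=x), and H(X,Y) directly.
H(X) = 1.4950 bits, H(Y|X) = 0.8985 bits, H(X,Y) = 2.3935 bits

Marginal of X (row sums):
  P(X=0) = 1/7 + 3/56 = 11/56
  P(X=1) = 17/56 + 5/28 = 27/56
  P(X=2) = 13/56 + 5/56 = 9/28
H(X) = -[(11/56)·log₂(11/56) + (27/56)·log₂(27/56) + (9/28)·log₂(9/28)]
  = 0.46120 + 0.50744 + 0.52632 = 1.4950 bits

H(Y|X) = Σ_x P(x)·H(Y|X=x):
  X=0: P(X=0) = 11/56, P(Y|X=0) = (8/11, 3/11) → H(Y|X=0) = 0.84535
  X=1: P(X=1) = 27/56, P(Y|X=1) = (17/27, 10/27) → H(Y|X=1) = 0.95096
  X=2: P(X=2) = 9/28, P(Y|X=2) = (13/18, 5/18) → H(Y|X=2) = 0.85241
H(Y|X) = (11/56)·0.84535 + (27/56)·0.95096 + (9/28)·0.85241 = 0.8985 bits

H(X,Y) = -Σ_{x,y} P(x,y) log₂ P(x,y). Per-cell terms -P(x,y)·log₂P(x,y):
  X=0: 0.40105, 0.22620
  X=1: 0.52211, 0.44383
  X=2: 0.48911, 0.31120
Sum of the 6 terms: H(X,Y) = 2.3935 bits

Chain rule check:
  H(X) + H(Y|X) = 1.4950 + 0.8985 = 2.3935 bits
  H(X,Y) = 2.3935 bits
✓ Chain rule verified.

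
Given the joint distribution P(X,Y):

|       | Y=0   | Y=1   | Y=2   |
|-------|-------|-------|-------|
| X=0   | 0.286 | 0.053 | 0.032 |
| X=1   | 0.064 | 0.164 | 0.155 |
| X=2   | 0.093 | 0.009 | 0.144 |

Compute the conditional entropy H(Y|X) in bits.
1.2222 bits

H(Y|X) = H(X,Y) - H(X)

H(X,Y) = -Σ_{x,y} P(x,y) log₂ P(x,y). Per-cell terms -P(x,y)·log₂P(x,y):
  X=0: 0.51649, 0.22461, 0.15891
  X=1: 0.25381, 0.42775, 0.41690
  X=2: 0.31868, 0.06116, 0.40260
Sum of the 9 terms: H(X,Y) = 2.7809 bits

Marginal of X (row sums):
  P(X=0) = 0.286 + 0.053 + 0.032 = 0.371
  P(X=1) = 0.064 + 0.164 + 0.155 = 0.383
  P(X=2) = 0.093 + 0.009 + 0.144 = 0.246
H(X) = -[0.371·log₂(0.371) + 0.383·log₂(0.383) + 0.246·log₂(0.246)]
  = 0.53072 + 0.53030 + 0.49772 = 1.5587 bits

H(Y|X) = H(X,Y) - H(X) = 2.7809 - 1.5587 = 1.2222 bits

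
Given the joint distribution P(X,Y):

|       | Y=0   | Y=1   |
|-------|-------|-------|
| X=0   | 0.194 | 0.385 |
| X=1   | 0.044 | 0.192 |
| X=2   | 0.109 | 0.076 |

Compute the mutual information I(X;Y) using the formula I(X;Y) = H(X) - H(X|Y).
0.0542 bits

I(X;Y) = H(X) - H(X|Y)

Marginal of X (row sums):
  P(X=0) = 0.194 + 0.385 = 0.579
  P(X=1) = 0.044 + 0.192 = 0.236
  P(X=2) = 0.109 + 0.076 = 0.185
H(X) = -[0.579·log₂(0.579) + 0.236·log₂(0.236) + 0.185·log₂(0.185)]
  = 0.456463 + 0.491621 + 0.450365 = 1.39845 bits

Marginal of Y (column sums):
  P(Y=0) = 0.194 + 0.044 + 0.109 = 0.347
  P(Y=1) = 0.385 + 0.192 + 0.076 = 0.653
H(X|Y) = Σ_y P(y)·H(X|Y=y):
  Y=0: P(Y=0) = 0.347, P(X|Y=0) = (194/347, 44/347, 109/347) → H(X|Y=0) = 1.371558
  Y=1: P(Y=1) = 0.653, P(X|Y=1) = (385/653, 192/653, 76/653) → H(X|Y=1) = 1.329790
H(X|Y) = 0.347·1.371558 + 0.653·1.329790 = 1.34428 bits

I(X;Y) = H(X) - H(X|Y) = 1.39845 - 1.34428 = 0.0542 bits

Cross-check via I(X;Y) = H(X) + H(Y) - H(X,Y): computing H(Y) from the column sums and H(X,Y) from the 6 cells in the same way gives H(Y) = 0.93136 bits and H(X,Y) = 2.27564 bits, so
I(X;Y) = 1.39845 + 0.93136 - 2.27564 = 0.0542 bits ✓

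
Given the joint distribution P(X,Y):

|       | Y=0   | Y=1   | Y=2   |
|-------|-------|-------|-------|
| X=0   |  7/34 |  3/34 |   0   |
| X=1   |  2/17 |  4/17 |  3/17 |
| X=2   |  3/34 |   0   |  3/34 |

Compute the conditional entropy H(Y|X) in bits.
1.2459 bits

H(Y|X) = H(X,Y) - H(X)

H(X,Y) = -Σ_{x,y} P(x,y) log₂ P(x,y). Per-cell terms -P(x,y)·log₂P(x,y):
  X=0: 0.469434, 0.309044, 0.000000
  X=1: 0.363231, 0.491168, 0.441618
  X=2: 0.309044, 0.000000, 0.309044
  (cells with P = 0 contribute 0)
Sum of the 9 terms: H(X,Y) = 2.69258 bits

Marginal of X (row sums):
  P(X=0) = 7/34 + 3/34 + 0 = 5/17
  P(X=1) = 2/17 + 4/17 + 3/17 = 9/17
  P(X=2) = 3/34 + 0 + 3/34 = 3/17
H(X) = -[(5/17)·log₂(5/17) + (9/17)·log₂(9/17) + (3/17)·log₂(3/17)]
  = 0.519275 + 0.485755 + 0.441618 = 1.44665 bits

H(Y|X) = H(X,Y) - H(X) = 2.69258 - 1.44665 = 1.2459 bits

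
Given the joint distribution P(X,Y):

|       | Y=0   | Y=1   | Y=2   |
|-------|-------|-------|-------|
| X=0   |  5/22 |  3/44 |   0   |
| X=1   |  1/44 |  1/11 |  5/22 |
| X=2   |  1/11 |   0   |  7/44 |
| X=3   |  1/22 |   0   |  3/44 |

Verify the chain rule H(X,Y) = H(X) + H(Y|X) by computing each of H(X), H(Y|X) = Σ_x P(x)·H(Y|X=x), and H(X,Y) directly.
H(X) = 1.9055 bits, H(Y|X) = 0.9721 bits, H(X,Y) = 2.8776 bits

Marginal of X (row sums):
  P(X=0) = 5/22 + 3/44 + 0 = 13/44
  P(X=1) = 1/44 + 1/11 + 5/22 = 15/44
  P(X=2) = 1/11 + 0 + 7/44 = 1/4
  P(X=3) = 1/22 + 0 + 3/44 = 5/44
H(X) = -[(13/44)·log₂(13/44) + (15/44)·log₂(15/44) + (1/4)·log₂(1/4) + (5/44)·log₂(5/44)]
  = 0.51970 + 0.52928 + 0.50000 + 0.35653 = 1.9055 bits

H(Y|X) = Σ_x P(x)·H(Y|X=x):
  X=0: P(X=0) = 13/44, P(Y|X=0) = (10/13, 3/13, 0) → H(Y|X=0) = 0.77935
  X=1: P(X=1) = 15/44, P(Y|X=1) = (1/15, 4/15, 2/3) → H(Y|X=1) = 1.15894
  X=2: P(X=2) = 1/4, P(Y|X=2) = (4/11, 0, 7/11) → H(Y|X=2) = 0.94566
  X=3: P(X=3) = 5/44, P(Y|X=3) = (2/5, 0, 3/5) → H(Y|X=3) = 0.97095
H(Y|X) = (13/44)·0.77935 + (15/44)·1.15894 + (1/4)·0.94566 + (5/44)·0.97095 = 0.9721 bits

H(X,Y) = -Σ_{x,y} P(x,y) log₂ P(x,y). Per-cell terms -P(x,y)·log₂P(x,y):
  X=0: 0.48580, 0.26417, 0.00000
  X=1: 0.12408, 0.31449, 0.48580
  X=2: 0.31449, 0.00000, 0.42192
  X=3: 0.20270, 0.00000, 0.26417
  (cells with P = 0 contribute 0)
Sum of the 12 terms: H(X,Y) = 2.8776 bits

Chain rule check:
  H(X) + H(Y|X) = 1.9055 + 0.9721 = 2.8776 bits
  H(X,Y) = 2.8776 bits
✓ Chain rule verified.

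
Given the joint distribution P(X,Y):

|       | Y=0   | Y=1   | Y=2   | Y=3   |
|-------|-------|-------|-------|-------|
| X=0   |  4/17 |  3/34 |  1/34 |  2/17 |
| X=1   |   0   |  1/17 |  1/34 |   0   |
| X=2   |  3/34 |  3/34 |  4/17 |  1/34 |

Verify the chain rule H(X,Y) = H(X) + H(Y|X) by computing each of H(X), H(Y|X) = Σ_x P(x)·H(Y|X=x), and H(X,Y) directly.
H(X) = 1.3416 bits, H(Y|X) = 1.6204 bits, H(X,Y) = 2.9620 bits

Marginal of X (row sums):
  P(X=0) = 4/17 + 3/34 + 1/34 + 2/17 = 8/17
  P(X=1) = 0 + 1/17 + 1/34 + 0 = 3/34
  P(X=2) = 3/34 + 3/34 + 4/17 + 1/34 = 15/34
H(X) = -[(8/17)·log₂(8/17) + (3/34)·log₂(3/34) + (15/34)·log₂(15/34)]
  = 0.51175 + 0.30904 + 0.52084 = 1.3416 bits

H(Y|X) = Σ_x P(x)·H(Y|X=x):
  X=0: P(X=0) = 8/17, P(Y|X=0) = (1/2, 3/16, 1/16, 1/4) → H(Y|X=0) = 1.70282
  X=1: P(X=1) = 3/34, P(Y|X=1) = (0, 2/3, 1/3, 0) → H(Y|X=1) = 0.91830
  X=2: P(X=2) = 15/34, P(Y|X=2) = (1/5, 1/5, 8/15, 1/15) → H(Y|X=2) = 1.67291
H(Y|X) = (8/17)·1.70282 + (3/34)·0.91830 + (15/34)·1.67291 = 1.6204 bits

H(X,Y) = -Σ_{x,y} P(x,y) log₂ P(x,y). Per-cell terms -P(x,y)·log₂P(x,y):
  X=0: 0.49117, 0.30904, 0.14963, 0.36323
  X=1: 0.00000, 0.24044, 0.14963, 0.00000
  X=2: 0.30904, 0.30904, 0.49117, 0.14963
  (cells with P = 0 contribute 0)
Sum of the 12 terms: H(X,Y) = 2.9620 bits

Chain rule check:
  H(X) + H(Y|X) = 1.3416 + 1.6204 = 2.9620 bits
  H(X,Y) = 2.9620 bits
✓ Chain rule verified.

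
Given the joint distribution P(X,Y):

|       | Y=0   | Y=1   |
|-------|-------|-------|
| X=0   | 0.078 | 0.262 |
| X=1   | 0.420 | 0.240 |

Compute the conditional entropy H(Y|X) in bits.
0.8883 bits

H(Y|X) = H(X,Y) - H(X)

H(X,Y) = -Σ_{x,y} P(x,y) log₂ P(x,y). Per-cell terms -P(x,y)·log₂P(x,y):
  X=0: 0.2871, 0.5063
  X=1: 0.5256, 0.4941
Sum of the 4 terms: H(X,Y) = 1.8131 bits

Marginal of X (row sums):
  P(X=0) = 0.078 + 0.262 = 0.340
  P(X=1) = 0.420 + 0.240 = 0.660
H(X) = -[0.340·log₂(0.340) + 0.660·log₂(0.660)]
  = 0.5292 + 0.3956 = 0.9248 bits

H(Y|X) = H(X,Y) - H(X) = 1.8131 - 0.9248 = 0.8883 bits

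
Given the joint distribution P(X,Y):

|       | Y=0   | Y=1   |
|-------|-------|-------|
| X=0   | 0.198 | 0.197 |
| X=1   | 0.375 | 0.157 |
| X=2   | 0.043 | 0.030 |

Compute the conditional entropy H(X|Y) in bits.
1.2605 bits

H(X|Y) = H(X,Y) - H(Y)

H(X,Y) = -Σ_{x,y} P(x,y) log₂ P(x,y). Per-cell terms -P(x,y)·log₂P(x,y):
  X=0: 0.4626, 0.4617
  X=1: 0.5306, 0.4194
  X=2: 0.1952, 0.1518
Sum of the 6 terms: H(X,Y) = 2.2213 bits

Marginal of Y (column sums):
  P(Y=0) = 0.198 + 0.375 + 0.043 = 0.616
  P(Y=1) = 0.197 + 0.157 + 0.030 = 0.384
H(Y) = -[0.616·log₂(0.616) + 0.384·log₂(0.384)]
  = 0.4306 + 0.5302 = 0.9608 bits

H(X|Y) = H(X,Y) - H(Y) = 2.2213 - 0.9608 = 1.2605 bits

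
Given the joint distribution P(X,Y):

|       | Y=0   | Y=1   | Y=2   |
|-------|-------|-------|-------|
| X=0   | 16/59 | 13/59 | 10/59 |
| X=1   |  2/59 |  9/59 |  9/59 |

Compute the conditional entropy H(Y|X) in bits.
1.4947 bits

H(Y|X) = H(X,Y) - H(X)

H(X,Y) = -Σ_{x,y} P(x,y) log₂ P(x,y). Per-cell terms -P(x,y)·log₂P(x,y):
  X=0: 0.510547, 0.480824, 0.434019
  X=1: 0.165513, 0.413804, 0.413804
Sum of the 6 terms: H(X,Y) = 2.41851 bits

Marginal of X (row sums):
  P(X=0) = 16/59 + 13/59 + 10/59 = 39/59
  P(X=1) = 2/59 + 9/59 + 9/59 = 20/59
H(X) = -[(39/59)·log₂(39/59) + (20/59)·log₂(20/59)]
  = 0.394786 + 0.529056 = 0.92384 bits

H(Y|X) = H(X,Y) - H(X) = 2.41851 - 0.92384 = 1.4947 bits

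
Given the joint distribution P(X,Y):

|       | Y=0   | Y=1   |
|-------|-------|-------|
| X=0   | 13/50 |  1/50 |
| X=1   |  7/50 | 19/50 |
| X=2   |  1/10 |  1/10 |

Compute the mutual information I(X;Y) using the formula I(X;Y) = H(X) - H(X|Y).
0.2591 bits

I(X;Y) = H(X) - H(X|Y)

Marginal of X (row sums):
  P(X=0) = 13/50 + 1/50 = 7/25
  P(X=1) = 7/50 + 19/50 = 13/25
  P(X=2) = 1/10 + 1/10 = 1/5
H(X) = -[(7/25)·log₂(7/25) + (13/25)·log₂(13/25) + (1/5)·log₂(1/5)]
  = 0.5142 + 0.4906 + 0.4644 = 1.4692 bits

Marginal of Y (column sums):
  P(Y=0) = 13/50 + 7/50 + 1/10 = 1/2
  P(Y=1) = 1/50 + 19/50 + 1/10 = 1/2
H(X|Y) = Σ_y P(y)·H(X|Y=y):
  Y=0: P(Y=0) = 1/2, P(X|Y=0) = (13/25, 7/25, 1/5) → H(X|Y=0) = 1.4692
  Y=1: P(Y=1) = 1/2, P(X|Y=1) = (1/25, 19/25, 1/5) → H(X|Y=1) = 0.9510
H(X|Y) = (1/2)·1.4692 + (1/2)·0.9510 = 1.2101 bits

I(X;Y) = H(X) - H(X|Y) = 1.4692 - 1.2101 = 0.2591 bits

Cross-check via I(X;Y) = H(X) + H(Y) - H(X,Y): computing H(Y) from the column sums and H(X,Y) from the 6 cells in the same way gives H(Y) = 1.0000 bits and H(X,Y) = 2.2101 bits, so
I(X;Y) = 1.4692 + 1.0000 - 2.2101 = 0.2591 bits ✓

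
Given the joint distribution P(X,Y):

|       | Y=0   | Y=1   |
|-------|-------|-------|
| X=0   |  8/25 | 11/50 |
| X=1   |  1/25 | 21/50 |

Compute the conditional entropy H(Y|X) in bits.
0.7226 bits

H(Y|X) = H(X,Y) - H(X)

H(X,Y) = -Σ_{x,y} P(x,y) log₂ P(x,y). Per-cell terms -P(x,y)·log₂P(x,y):
  X=0: 0.52603, 0.48057
  X=1: 0.18575, 0.52565
Sum of the 4 terms: H(X,Y) = 1.7180 bits

Marginal of X (row sums):
  P(X=0) = 8/25 + 11/50 = 27/50
  P(X=1) = 1/25 + 21/50 = 23/50
H(X) = -[(27/50)·log₂(27/50) + (23/50)·log₂(23/50)]
  = 0.48004 + 0.51534 = 0.9954 bits

H(Y|X) = H(X,Y) - H(X) = 1.7180 - 0.9954 = 0.7226 bits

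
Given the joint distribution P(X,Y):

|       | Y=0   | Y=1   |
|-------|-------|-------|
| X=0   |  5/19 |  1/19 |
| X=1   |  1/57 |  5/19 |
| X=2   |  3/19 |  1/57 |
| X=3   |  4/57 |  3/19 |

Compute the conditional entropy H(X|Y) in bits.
1.5521 bits

H(X|Y) = H(X,Y) - H(Y)

H(X,Y) = -Σ_{x,y} P(x,y) log₂ P(x,y). Per-cell terms -P(x,y)·log₂P(x,y):
  X=0: 0.5068420, 0.2235751
  X=1: 0.1023314, 0.5068420
  X=2: 0.4204682, 0.1023314
  X=3: 0.2689747, 0.4204682
Sum of the 8 terms: H(X,Y) = 2.551833 bits

Marginal of Y (column sums):
  P(Y=0) = 5/19 + 1/57 + 3/19 + 4/57 = 29/57
  P(Y=1) = 1/19 + 5/19 + 1/57 + 3/19 = 28/57
H(Y) = -[(29/57)·log₂(29/57) + (28/57)·log₂(28/57)]
  = 0.4960063 + 0.5037716 = 0.999778 bits

H(X|Y) = H(X,Y) - H(Y) = 2.551833 - 0.999778 = 1.5521 bits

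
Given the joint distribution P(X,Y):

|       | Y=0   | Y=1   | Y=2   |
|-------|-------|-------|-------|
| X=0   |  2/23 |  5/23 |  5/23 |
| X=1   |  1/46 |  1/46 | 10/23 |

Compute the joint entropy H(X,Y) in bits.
2.0262 bits

H(X,Y) = -Σ_{x,y} P(x,y) log₂ P(x,y). Per-cell terms -P(x,y)·log₂P(x,y):
  X=0: 0.3064, 0.4786, 0.4786
  X=1: 0.1201, 0.1201, 0.5224
Sum of the 6 terms: H(X,Y) = 2.0262 bits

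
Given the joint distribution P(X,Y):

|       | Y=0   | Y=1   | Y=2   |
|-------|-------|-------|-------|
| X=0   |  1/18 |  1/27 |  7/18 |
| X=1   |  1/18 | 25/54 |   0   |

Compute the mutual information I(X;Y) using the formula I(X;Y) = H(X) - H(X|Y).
0.6974 bits

I(X;Y) = H(X) - H(X|Y)

Marginal of X (row sums):
  P(X=0) = 1/18 + 1/27 + 7/18 = 13/27
  P(X=1) = 1/18 + 25/54 + 0 = 14/27
H(X) = -[(13/27)·log₂(13/27) + (14/27)·log₂(14/27)]
  = 0.5077 + 0.4913 = 0.9990 bits

Marginal of Y (column sums):
  P(Y=0) = 1/18 + 1/18 = 1/9
  P(Y=1) = 1/27 + 25/54 = 1/2
  P(Y=2) = 7/18 + 0 = 7/18
H(X|Y) = Σ_y P(y)·H(X|Y=y):
  Y=0: P(Y=0) = 1/9, P(X|Y=0) = (1/2, 1/2) → H(X|Y=0) = 1.0000
  Y=1: P(Y=1) = 1/2, P(X|Y=1) = (2/27, 25/27) → H(X|Y=1) = 0.3809
  Y=2: P(Y=2) = 7/18, P(X|Y=2) = (1, 0) → H(X|Y=2) = 0.0000
H(X|Y) = (1/9)·1.0000 + (1/2)·0.3809 + (7/18)·0.0000 = 0.3016 bits

I(X;Y) = H(X) - H(X|Y) = 0.9990 - 0.3016 = 0.6974 bits

Cross-check via I(X;Y) = H(X) + H(Y) - H(X,Y): computing H(Y) from the column sums and H(X,Y) from the 6 cells in the same way gives H(Y) = 1.3821 bits and H(X,Y) = 1.6837 bits, so
I(X;Y) = 0.9990 + 1.3821 - 1.6837 = 0.6974 bits ✓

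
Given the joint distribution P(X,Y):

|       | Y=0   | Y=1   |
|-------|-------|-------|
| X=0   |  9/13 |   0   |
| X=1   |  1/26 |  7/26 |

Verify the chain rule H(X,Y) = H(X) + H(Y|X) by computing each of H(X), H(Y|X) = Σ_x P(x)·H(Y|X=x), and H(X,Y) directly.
H(X) = 0.8905 bits, H(Y|X) = 0.1673 bits, H(X,Y) = 1.0577 bits

Marginal of X (row sums):
  P(X=0) = 9/13 + 0 = 9/13
  P(X=1) = 1/26 + 7/26 = 4/13
H(X) = -[(9/13)·log₂(9/13) + (4/13)·log₂(4/13)]
  = 0.367279 + 0.523212 = 0.8905 bits

H(Y|X) = Σ_x P(x)·H(Y|X=x):
  X=0: P(X=0) = 9/13, P(Y|X=0) = (1, 0) → H(Y|X=0) = 0.000000
  X=1: P(X=1) = 4/13, P(Y|X=1) = (1/8, 7/8) → H(Y|X=1) = 0.543564
H(Y|X) = (9/13)·0.000000 + (4/13)·0.543564 = 0.1673 bits

H(X,Y) = -Σ_{x,y} P(x,y) log₂ P(x,y). Per-cell terms -P(x,y)·log₂P(x,y):
  X=0: 0.367279, 0.000000
  X=1: 0.180786, 0.509677
  (cells with P = 0 contribute 0)
Sum of the 4 terms: H(X,Y) = 1.0577 bits

Chain rule check:
  H(X) + H(Y|X) = 0.8905 + 0.1673 = 1.0578 bits
  H(X,Y) = 1.0577 bits
✓ Chain rule verified (Δ = 0.0001 is 4-dp rounding noise: each of the three values was rounded independently).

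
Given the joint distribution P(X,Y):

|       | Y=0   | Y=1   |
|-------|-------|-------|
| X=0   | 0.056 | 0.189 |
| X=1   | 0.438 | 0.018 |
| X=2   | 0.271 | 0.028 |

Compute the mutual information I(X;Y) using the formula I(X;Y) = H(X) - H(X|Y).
0.3531 bits

I(X;Y) = H(X) - H(X|Y)

Marginal of X (row sums):
  P(X=0) = 0.056 + 0.189 = 0.245
  P(X=1) = 0.438 + 0.018 = 0.456
  P(X=2) = 0.271 + 0.028 = 0.299
H(X) = -[0.245·log₂(0.245) + 0.456·log₂(0.456) + 0.299·log₂(0.299)]
  = 0.4971 + 0.5166 + 0.5208 = 1.5345 bits

Marginal of Y (column sums):
  P(Y=0) = 0.056 + 0.438 + 0.271 = 0.765
  P(Y=1) = 0.189 + 0.018 + 0.028 = 0.235
H(X|Y) = Σ_y P(y)·H(X|Y=y):
  Y=0: P(Y=0) = 0.765, P(X|Y=0) = (56/765, 146/255, 271/765) → H(X|Y=0) = 1.2671
  Y=1: P(Y=1) = 0.235, P(X|Y=1) = (189/235, 18/235, 28/235) → H(X|Y=1) = 0.9024
H(X|Y) = 0.765·1.2671 + 0.235·0.9024 = 1.1814 bits

I(X;Y) = H(X) - H(X|Y) = 1.5345 - 1.1814 = 0.3531 bits

Cross-check via I(X;Y) = H(X) + H(Y) - H(X,Y): computing H(Y) from the column sums and H(X,Y) from the 6 cells in the same way gives H(Y) = 0.7866 bits and H(X,Y) = 1.9680 bits, so
I(X;Y) = 1.5345 + 0.7866 - 1.9680 = 0.3531 bits ✓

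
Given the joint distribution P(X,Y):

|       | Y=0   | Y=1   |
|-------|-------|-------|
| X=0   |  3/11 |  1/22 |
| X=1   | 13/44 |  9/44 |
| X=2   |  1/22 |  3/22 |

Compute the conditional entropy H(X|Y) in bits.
1.3342 bits

H(X|Y) = H(X,Y) - H(Y)

H(X,Y) = -Σ_{x,y} P(x,y) log₂ P(x,y). Per-cell terms -P(x,y)·log₂P(x,y):
  X=0: 0.5112, 0.2027
  X=1: 0.5197, 0.4683
  X=2: 0.2027, 0.3920
Sum of the 6 terms: H(X,Y) = 2.2966 bits

Marginal of Y (column sums):
  P(Y=0) = 3/11 + 13/44 + 1/22 = 27/44
  P(Y=1) = 1/22 + 9/44 + 3/22 = 17/44
H(Y) = -[(27/44)·log₂(27/44) + (17/44)·log₂(17/44)]
  = 0.4323 + 0.5301 = 0.9624 bits

H(X|Y) = H(X,Y) - H(Y) = 2.2966 - 0.9624 = 1.3342 bits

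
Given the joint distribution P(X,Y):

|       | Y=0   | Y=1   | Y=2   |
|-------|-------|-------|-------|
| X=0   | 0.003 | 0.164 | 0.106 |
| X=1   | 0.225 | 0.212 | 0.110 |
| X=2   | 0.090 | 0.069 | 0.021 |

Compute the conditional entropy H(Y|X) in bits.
1.3681 bits

H(Y|X) = H(X,Y) - H(X)

H(X,Y) = -Σ_{x,y} P(x,y) log₂ P(x,y). Per-cell terms -P(x,y)·log₂P(x,y):
  X=0: 0.025142, 0.427750, 0.343214
  X=1: 0.484201, 0.474427, 0.350287
  X=2: 0.312654, 0.266151, 0.117043
Sum of the 9 terms: H(X,Y) = 2.80087 bits

Marginal of X (row sums):
  P(X=0) = 0.003 + 0.164 + 0.106 = 0.273
  P(X=1) = 0.225 + 0.212 + 0.110 = 0.547
  P(X=2) = 0.090 + 0.069 + 0.021 = 0.180
H(X) = -[0.273·log₂(0.273) + 0.547·log₂(0.547) + 0.180·log₂(0.180)]
  = 0.511336 + 0.476102 + 0.445308 = 1.43275 bits

H(Y|X) = H(X,Y) - H(X) = 2.80087 - 1.43275 = 1.3681 bits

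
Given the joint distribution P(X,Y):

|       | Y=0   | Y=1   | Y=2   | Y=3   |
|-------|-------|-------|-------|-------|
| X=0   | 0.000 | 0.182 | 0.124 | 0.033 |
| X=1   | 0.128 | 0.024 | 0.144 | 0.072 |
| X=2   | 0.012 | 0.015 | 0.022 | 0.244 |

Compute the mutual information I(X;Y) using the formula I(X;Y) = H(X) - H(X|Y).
0.5521 bits

I(X;Y) = H(X) - H(X|Y)

Marginal of X (row sums):
  P(X=0) = 0.000 + 0.182 + 0.124 + 0.033 = 0.339
  P(X=1) = 0.128 + 0.024 + 0.144 + 0.072 = 0.368
  P(X=2) = 0.012 + 0.015 + 0.022 + 0.244 = 0.293
H(X) = -[0.339·log₂(0.339) + 0.368·log₂(0.368) + 0.293·log₂(0.293)]
  = 0.529058 + 0.530738 + 0.518911 = 1.578707 bits

Marginal of Y (column sums):
  P(Y=0) = 0.000 + 0.128 + 0.012 = 0.140
  P(Y=1) = 0.182 + 0.024 + 0.015 = 0.221
  P(Y=2) = 0.124 + 0.144 + 0.022 = 0.290
  P(Y=3) = 0.033 + 0.072 + 0.244 = 0.349
H(X|Y) = Σ_y P(y)·H(X|Y=y):
  Y=0: P(Y=0) = 0.140, P(X|Y=0) = (0, 32/35, 3/35) → H(X|Y=0) = 0.422001
  Y=1: P(Y=1) = 0.221, P(X|Y=1) = (14/17, 24/221, 15/221) → H(X|Y=1) = 0.841925
  Y=2: P(Y=2) = 0.290, P(X|Y=2) = (62/145, 72/145, 11/145) → H(X|Y=2) = 1.307850
  Y=3: P(Y=3) = 0.349, P(X|Y=3) = (33/349, 72/349, 244/349) → H(X|Y=3) = 1.152529
H(X|Y) = 0.140·0.422001 + 0.221·0.841925 + 0.290·1.307850 + 0.349·1.152529 = 1.026655 bits

I(X;Y) = H(X) - H(X|Y) = 1.578707 - 1.026655 = 0.5521 bits

Cross-check via I(X;Y) = H(X) + H(Y) - H(X,Y): computing H(Y) from the column sums and H(X,Y) from the 12 cells in the same way gives H(Y) = 1.926353 bits and H(X,Y) = 2.953007 bits, so
I(X;Y) = 1.578707 + 1.926353 - 2.953007 = 0.5521 bits ✓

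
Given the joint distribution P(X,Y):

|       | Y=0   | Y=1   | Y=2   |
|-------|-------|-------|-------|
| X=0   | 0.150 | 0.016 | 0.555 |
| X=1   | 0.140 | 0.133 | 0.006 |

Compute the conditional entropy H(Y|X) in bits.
0.9518 bits

H(Y|X) = H(X,Y) - H(X)

H(X,Y) = -Σ_{x,y} P(x,y) log₂ P(x,y). Per-cell terms -P(x,y)·log₂P(x,y):
  X=0: 0.4105, 0.0955, 0.4714
  X=1: 0.3971, 0.3871, 0.0443
Sum of the 6 terms: H(X,Y) = 1.8059 bits

Marginal of X (row sums):
  P(X=0) = 0.150 + 0.016 + 0.555 = 0.721
  P(X=1) = 0.140 + 0.133 + 0.006 = 0.279
H(X) = -[0.721·log₂(0.721) + 0.279·log₂(0.279)]
  = 0.3403 + 0.5138 = 0.8541 bits

H(Y|X) = H(X,Y) - H(X) = 1.8059 - 0.8541 = 0.9518 bits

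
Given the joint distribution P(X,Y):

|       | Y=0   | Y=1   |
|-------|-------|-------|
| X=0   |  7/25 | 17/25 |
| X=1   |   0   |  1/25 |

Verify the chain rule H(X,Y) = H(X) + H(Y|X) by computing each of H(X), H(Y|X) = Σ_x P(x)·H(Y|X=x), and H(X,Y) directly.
H(X) = 0.2423 bits, H(Y|X) = 0.8360 bits, H(X,Y) = 1.0783 bits

Marginal of X (row sums):
  P(X=0) = 7/25 + 17/25 = 24/25
  P(X=1) = 0 + 1/25 = 1/25
H(X) = -[(24/25)·log₂(24/25) + (1/25)·log₂(1/25)]
  = 0.05654 + 0.18575 = 0.2423 bits

H(Y|X) = Σ_x P(x)·H(Y|X=x):
  X=0: P(X=0) = 24/25, P(Y|X=0) = (7/24, 17/24) → H(Y|X=0) = 0.87086
  X=1: P(X=1) = 1/25, P(Y|X=1) = (0, 1) → H(Y|X=1) = 0.00000
H(Y|X) = (24/25)·0.87086 + (1/25)·0.00000 = 0.8360 bits

H(X,Y) = -Σ_{x,y} P(x,y) log₂ P(x,y). Per-cell terms -P(x,y)·log₂P(x,y):
  X=0: 0.51422, 0.37835
  X=1: 0.00000, 0.18575
  (cells with P = 0 contribute 0)
Sum of the 4 terms: H(X,Y) = 1.0783 bits

Chain rule check:
  H(X) + H(Y|X) = 0.2423 + 0.8360 = 1.0783 bits
  H(X,Y) = 1.0783 bits
✓ Chain rule verified.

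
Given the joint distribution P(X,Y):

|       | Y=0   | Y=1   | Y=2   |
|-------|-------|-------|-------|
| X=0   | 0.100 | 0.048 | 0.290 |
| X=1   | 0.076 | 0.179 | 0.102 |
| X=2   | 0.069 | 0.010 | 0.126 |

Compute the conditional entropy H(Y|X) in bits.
1.3114 bits

H(Y|X) = H(X,Y) - H(X)

H(X,Y) = -Σ_{x,y} P(x,y) log₂ P(x,y). Per-cell terms -P(x,y)·log₂P(x,y):
  X=0: 0.332193, 0.210279, 0.517904
  X=1: 0.282557, 0.444272, 0.335923
  X=2: 0.266151, 0.066439, 0.376552
Sum of the 9 terms: H(X,Y) = 2.83227 bits

Marginal of X (row sums):
  P(X=0) = 0.100 + 0.048 + 0.290 = 0.438
  P(X=1) = 0.076 + 0.179 + 0.102 = 0.357
  P(X=2) = 0.069 + 0.010 + 0.126 = 0.205
H(X) = -[0.438·log₂(0.438) + 0.357·log₂(0.357) + 0.205·log₂(0.205)]
  = 0.521657 + 0.530503 + 0.468692 = 1.52085 bits

H(Y|X) = H(X,Y) - H(X) = 2.83227 - 1.52085 = 1.3114 bits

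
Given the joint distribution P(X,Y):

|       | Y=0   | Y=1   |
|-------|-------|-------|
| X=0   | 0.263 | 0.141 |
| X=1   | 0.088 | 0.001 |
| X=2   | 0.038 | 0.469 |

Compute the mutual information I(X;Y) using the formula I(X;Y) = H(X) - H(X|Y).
0.3845 bits

I(X;Y) = H(X) - H(X|Y)

Marginal of X (row sums):
  P(X=0) = 0.263 + 0.141 = 0.404
  P(X=1) = 0.088 + 0.001 = 0.089
  P(X=2) = 0.038 + 0.469 = 0.507
H(X) = -[0.404·log₂(0.404) + 0.089·log₂(0.089) + 0.507·log₂(0.507)]
  = 0.5283 + 0.3106 + 0.4968 = 1.3357 bits

Marginal of Y (column sums):
  P(Y=0) = 0.263 + 0.088 + 0.038 = 0.389
  P(Y=1) = 0.141 + 0.001 + 0.469 = 0.611
H(X|Y) = Σ_y P(y)·H(X|Y=y):
  Y=0: P(Y=0) = 0.389, P(X|Y=0) = (263/389, 88/389, 38/389) → H(X|Y=0) = 1.1947
  Y=1: P(Y=1) = 0.611, P(X|Y=1) = (3/13, 1/611, 469/611) → H(X|Y=1) = 0.7962
H(X|Y) = 0.389·1.1947 + 0.611·0.7962 = 0.9512 bits

I(X;Y) = H(X) - H(X|Y) = 1.3357 - 0.9512 = 0.3845 bits

Cross-check via I(X;Y) = H(X) + H(Y) - H(X,Y): computing H(Y) from the column sums and H(X,Y) from the 6 cells in the same way gives H(Y) = 0.9642 bits and H(X,Y) = 1.9154 bits, so
I(X;Y) = 1.3357 + 0.9642 - 1.9154 = 0.3845 bits ✓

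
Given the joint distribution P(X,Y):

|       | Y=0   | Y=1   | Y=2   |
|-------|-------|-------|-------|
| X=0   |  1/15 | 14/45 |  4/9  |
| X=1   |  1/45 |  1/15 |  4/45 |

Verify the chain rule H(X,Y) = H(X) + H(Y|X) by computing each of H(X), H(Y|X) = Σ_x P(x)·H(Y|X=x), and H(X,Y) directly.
H(X) = 0.6752 bits, H(Y|X) = 1.3222 bits, H(X,Y) = 1.9974 bits

Marginal of X (row sums):
  P(X=0) = 1/15 + 14/45 + 4/9 = 37/45
  P(X=1) = 1/45 + 1/15 + 4/45 = 8/45
H(X) = -[(37/45)·log₂(37/45) + (8/45)·log₂(8/45)]
  = 0.23220 + 0.44300 = 0.6752 bits

H(Y|X) = Σ_x P(x)·H(Y|X=x):
  X=0: P(X=0) = 37/45, P(Y|X=0) = (3/37, 14/37, 20/37) → H(Y|X=0) = 1.30414
  X=1: P(X=1) = 8/45, P(Y|X=1) = (1/8, 3/8, 1/2) → H(Y|X=1) = 1.40564
H(Y|X) = (37/45)·1.30414 + (8/45)·1.40564 = 1.3222 bits

H(X,Y) = -Σ_{x,y} P(x,y) log₂ P(x,y). Per-cell terms -P(x,y)·log₂P(x,y):
  X=0: 0.26046, 0.52407, 0.51997
  X=1: 0.12204, 0.26046, 0.31039
Sum of the 6 terms: H(X,Y) = 1.9974 bits

Chain rule check:
  H(X) + H(Y|X) = 0.6752 + 1.3222 = 1.9974 bits
  H(X,Y) = 1.9974 bits
✓ Chain rule verified.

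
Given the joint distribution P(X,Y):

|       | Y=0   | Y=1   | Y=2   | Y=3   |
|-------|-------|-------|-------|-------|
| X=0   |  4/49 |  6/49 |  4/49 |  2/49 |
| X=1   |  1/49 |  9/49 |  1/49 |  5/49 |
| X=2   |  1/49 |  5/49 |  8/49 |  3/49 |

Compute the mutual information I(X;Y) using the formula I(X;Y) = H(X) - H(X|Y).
0.1709 bits

I(X;Y) = H(X) - H(X|Y)

Marginal of X (row sums):
  P(X=0) = 4/49 + 6/49 + 4/49 + 2/49 = 16/49
  P(X=1) = 1/49 + 9/49 + 1/49 + 5/49 = 16/49
  P(X=2) = 1/49 + 5/49 + 8/49 + 3/49 = 17/49
H(X) = -[(16/49)·log₂(16/49) + (16/49)·log₂(16/49) + (17/49)·log₂(17/49)]
  = 0.52725 + 0.52725 + 0.52986 = 1.5844 bits

Marginal of Y (column sums):
  P(Y=0) = 4/49 + 1/49 + 1/49 = 6/49
  P(Y=1) = 6/49 + 9/49 + 5/49 = 20/49
  P(Y=2) = 4/49 + 1/49 + 8/49 = 13/49
  P(Y=3) = 2/49 + 5/49 + 3/49 = 10/49
H(X|Y) = Σ_y P(y)·H(X|Y=y):
  Y=0: P(Y=0) = 6/49, P(X|Y=0) = (2/3, 1/6, 1/6) → H(X|Y=0) = 1.25163
  Y=1: P(Y=1) = 20/49, P(X|Y=1) = (3/10, 9/20, 1/4) → H(X|Y=1) = 1.53949
  Y=2: P(Y=2) = 13/49, P(X|Y=2) = (4/13, 1/13, 8/13) → H(X|Y=2) = 1.23890
  Y=3: P(Y=3) = 10/49, P(X|Y=3) = (1/5, 1/2, 3/10) → H(X|Y=3) = 1.48548
H(X|Y) = (6/49)·1.25163 + (20/49)·1.53949 + (13/49)·1.23890 + (10/49)·1.48548 = 1.4135 bits

I(X;Y) = H(X) - H(X|Y) = 1.5844 - 1.4135 = 0.1709 bits

Cross-check via I(X;Y) = H(X) + H(Y) - H(X,Y): computing H(Y) from the column sums and H(X,Y) from the 12 cells in the same way gives H(Y) = 1.8744 bits and H(X,Y) = 3.2879 bits, so
I(X;Y) = 1.5844 + 1.8744 - 3.2879 = 0.1709 bits ✓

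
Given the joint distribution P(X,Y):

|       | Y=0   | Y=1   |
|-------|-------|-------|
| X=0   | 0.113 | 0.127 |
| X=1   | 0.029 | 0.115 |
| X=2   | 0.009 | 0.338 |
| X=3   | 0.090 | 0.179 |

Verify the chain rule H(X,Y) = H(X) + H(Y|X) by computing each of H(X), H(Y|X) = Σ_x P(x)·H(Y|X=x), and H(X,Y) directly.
H(X) = 1.9362 bits, H(Y|X) = 0.6514 bits, H(X,Y) = 2.5875 bits

Marginal of X (row sums):
  P(X=0) = 0.113 + 0.127 = 0.240
  P(X=1) = 0.029 + 0.115 = 0.144
  P(X=2) = 0.009 + 0.338 = 0.347
  P(X=3) = 0.090 + 0.179 = 0.269
H(X) = -[0.240·log₂(0.240) + 0.144·log₂(0.144) + 0.347·log₂(0.347) + 0.269·log₂(0.269)]
  = 0.49413 + 0.40260 + 0.52987 + 0.50957 = 1.9362 bits

H(Y|X) = Σ_x P(x)·H(Y|X=x):
  X=0: P(X=0) = 0.240, P(Y|X=0) = (113/240, 127/240) → H(Y|X=0) = 0.99754
  X=1: P(X=1) = 0.144, P(Y|X=1) = (29/144, 115/144) → H(Y|X=1) = 0.72470
  X=2: P(X=2) = 0.347, P(Y|X=2) = (9/347, 338/347) → H(Y|X=2) = 0.17359
  X=3: P(X=3) = 0.269, P(Y|X=3) = (90/269, 179/269) → H(Y|X=3) = 0.91953
H(Y|X) = 0.240·0.99754 + 0.144·0.72470 + 0.347·0.17359 + 0.269·0.91953 = 0.6514 bits

H(X,Y) = -Σ_{x,y} P(x,y) log₂ P(x,y). Per-cell terms -P(x,y)·log₂P(x,y):
  X=0: 0.35545, 0.37809
  X=1: 0.14813, 0.35883
  X=2: 0.06116, 0.52894
  X=3: 0.31265, 0.44427
Sum of the 8 terms: H(X,Y) = 2.5875 bits

Chain rule check:
  H(X) + H(Y|X) = 1.9362 + 0.6514 = 2.5876 bits
  H(X,Y) = 2.5875 bits
✓ Chain rule verified (Δ = 0.0001 is 4-dp rounding noise: each of the three values was rounded independently).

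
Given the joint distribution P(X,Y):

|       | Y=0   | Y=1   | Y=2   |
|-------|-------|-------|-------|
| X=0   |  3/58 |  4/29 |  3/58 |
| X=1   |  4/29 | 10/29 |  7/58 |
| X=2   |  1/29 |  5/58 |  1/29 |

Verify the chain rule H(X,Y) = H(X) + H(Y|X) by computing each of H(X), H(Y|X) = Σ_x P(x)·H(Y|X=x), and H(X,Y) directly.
H(X) = 1.3518 bits, H(Y|X) = 1.4163 bits, H(X,Y) = 2.7682 bits

Marginal of X (row sums):
  P(X=0) = 3/58 + 4/29 + 3/58 = 7/29
  P(X=1) = 4/29 + 10/29 + 7/58 = 35/58
  P(X=2) = 1/29 + 5/58 + 1/29 = 9/58
H(X) = -[(7/29)·log₂(7/29) + (35/58)·log₂(35/58) + (9/58)·log₂(9/58)]
  = 0.49498 + 0.43973 + 0.41711 = 1.3518 bits

H(Y|X) = Σ_x P(x)·H(Y|X=x):
  X=0: P(X=0) = 7/29, P(Y|X=0) = (3/14, 4/7, 3/14) → H(Y|X=0) = 1.41380
  X=1: P(X=1) = 35/58, P(Y|X=1) = (8/35, 4/7, 1/5) → H(Y|X=1) = 1.41242
  X=2: P(X=2) = 9/58, P(Y|X=2) = (2/9, 5/9, 2/9) → H(Y|X=2) = 1.43552
H(Y|X) = (7/29)·1.41380 + (35/58)·1.41242 + (9/58)·1.43552 = 1.4163 bits

H(X,Y) = -Σ_{x,y} P(x,y) log₂ P(x,y). Per-cell terms -P(x,y)·log₂P(x,y):
  X=0: 0.22102, 0.39420, 0.22102
  X=1: 0.39420, 0.52967, 0.36818
  X=2: 0.16752, 0.30483, 0.16752
Sum of the 9 terms: H(X,Y) = 2.7682 bits

Chain rule check:
  H(X) + H(Y|X) = 1.3518 + 1.4163 = 2.7681 bits
  H(X,Y) = 2.7682 bits
✓ Chain rule verified (Δ = 0.0001 is 4-dp rounding noise: each of the three values was rounded independently).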